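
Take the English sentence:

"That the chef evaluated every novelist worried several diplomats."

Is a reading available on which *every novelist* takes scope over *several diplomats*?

Structurally, *every novelist* is inside the sentential subject *that the chef evaluated every novelist*.
Subjects — clausal subjects included — are islands for extraction, and QR is no exception.
*every novelist* is confined to the island and cannot take scope over *several diplomats*.

No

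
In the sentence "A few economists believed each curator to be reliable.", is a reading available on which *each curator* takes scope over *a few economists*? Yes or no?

Yes

This is an ECM construction: *each curator* is the infinitival subject, Case-marked by the matrix verb, and the infinitive is transparent for QR.
Since no island is crossed, the inverse ordering is licensed alongside surface scope.
The sentence is scopally ambiguous between *a few economists* > *each curator* and *each curator* > *a few economists*.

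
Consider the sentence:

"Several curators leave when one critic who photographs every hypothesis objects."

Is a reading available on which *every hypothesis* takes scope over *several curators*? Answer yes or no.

*every hypothesis* occurs within the relative clause *who photographs every hypothesis*, which is itself inside the adjunct *when one critic who photographs every hypothesis objects*.
Both the relative clause and the enclosing adjunct are scope islands; QR cannot cross either.
There is no licit LF on which *every hypothesis* c-commands *several curators*.

No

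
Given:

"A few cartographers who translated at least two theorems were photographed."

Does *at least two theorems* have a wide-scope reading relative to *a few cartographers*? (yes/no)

No

Structurally, *at least two theorems* is inside the relative clause *who translated at least two theorems*.
A relative clause is a scope island — quantifier raising cannot cross its boundary.
*at least two theorems* > *a few cartographers* would require crossing that boundary, which is illicit.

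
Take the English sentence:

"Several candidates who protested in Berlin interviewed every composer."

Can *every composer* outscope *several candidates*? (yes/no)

The relative clause *who protested in Berlin* modifies *several candidates*, but *every composer* is not inside that relative clause — it is an argument of the matrix verb.
Ordinary QR to a clause-peripheral position gives the wide-scope LF for the lower DP.
Both orderings are possible: *several candidates* > *every composer* and *every composer* > *several candidates*.

Yes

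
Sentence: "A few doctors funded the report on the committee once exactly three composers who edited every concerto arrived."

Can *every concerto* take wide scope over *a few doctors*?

No

*every concerto* occurs within the relative clause *who edited every concerto*, which is itself inside the adjunct *once exactly three composers who edited every concerto arrived*.
Nested islands: the RC island is itself inside an adjunct island, so wide scope is doubly excluded.
So the wide-scope reading for *every concerto* is blocked.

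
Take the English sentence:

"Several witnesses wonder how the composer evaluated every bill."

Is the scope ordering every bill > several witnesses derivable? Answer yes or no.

The target quantifier *every bill* is part of the embedded question *how the composer evaluated every bill*.
An indirect question is a wh-island; the filled [Spec,CP] blocks QR across the CP edge.
Hence only narrow scope for *every bill* (under *several witnesses*) survives.

No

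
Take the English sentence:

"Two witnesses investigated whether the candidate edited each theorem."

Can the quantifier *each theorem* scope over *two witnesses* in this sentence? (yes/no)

No

Structurally, *each theorem* is inside the embedded question *whether the candidate edited each theorem*.
Embedded questions are wh-islands: a quantifier inside an indirect question cannot QR into the matrix clause.
So *each theorem* cannot raise to a position above *two witnesses*.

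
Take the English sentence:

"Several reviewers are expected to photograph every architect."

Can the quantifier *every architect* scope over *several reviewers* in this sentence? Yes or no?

Infinitival complements of raising predicates do not block QR; *every architect* and *several reviewers* are effectively clausemates.
No island intervenes, so both surface and inverse scope are derivable.

Yes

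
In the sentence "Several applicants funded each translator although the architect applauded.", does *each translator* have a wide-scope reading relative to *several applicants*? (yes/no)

Neither queried DP is inside the adjunct, so the adjunct-island constraint does not apply.
Nothing blocks QR of the lower DP to a position above the higher one, so inverse scope is available.

Yes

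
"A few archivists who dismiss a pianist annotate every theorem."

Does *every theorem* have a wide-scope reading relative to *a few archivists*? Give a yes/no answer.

Yes

*every theorem* sits in the matrix clause, not in the relative clause on *a few archivists*.
Nothing blocks QR of the lower DP to a position above the higher one, so inverse scope is available.
Both orderings are possible: *a few archivists* > *every theorem* and *every theorem* > *a few archivists*.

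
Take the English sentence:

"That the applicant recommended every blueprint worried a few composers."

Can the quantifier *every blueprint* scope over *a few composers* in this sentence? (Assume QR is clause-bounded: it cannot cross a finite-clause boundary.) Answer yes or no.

The target quantifier *every blueprint* is part of the sentential subject *that the applicant recommended every blueprint*.
The subject-island constraint blocks QR out of a clausal subject.
The ordering *every blueprint* > *a few composers* is therefore underivable.

No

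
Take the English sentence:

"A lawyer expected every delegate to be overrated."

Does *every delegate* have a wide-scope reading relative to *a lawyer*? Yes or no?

ECM infinitives lack a CP barrier, so *every delegate* can QR over the matrix subject *a lawyer*.
Clause-internal QR can adjoin the lower DP above the subject, yielding the inverse reading.
So *every delegate* > *a lawyer* is among the available readings.

Yes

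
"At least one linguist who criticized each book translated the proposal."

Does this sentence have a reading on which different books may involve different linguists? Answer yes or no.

No

The paraphrase describes the scope ordering *each book* > *at least one linguist*.
*each book* occurs within the relative clause *who criticized each book*.
The relative clause forms an island for QR, so the quantifier is confined to the head noun's restrictor.
The inverse ordering *each book* > *at least one linguist* is therefore underivable.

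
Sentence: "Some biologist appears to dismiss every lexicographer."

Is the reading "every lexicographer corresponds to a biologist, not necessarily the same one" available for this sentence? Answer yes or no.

This is the *every lexicographer* > *some biologist* reading.
Raising constructions are monoclausal for scope purposes; *every lexicographer* is not separated from *some biologist* by any island.
QR within a single clause is free, so the lower quantifier may take scope over the higher one.
Both orderings are possible: *some biologist* > *every lexicographer* and *every lexicographer* > *some biologist*.

Yes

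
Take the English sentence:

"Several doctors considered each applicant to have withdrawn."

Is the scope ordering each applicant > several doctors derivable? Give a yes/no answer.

Yes

*each applicant* is the subject of an ECM infinitive — the infinitival complement of an ECM verb is not a scope island, so *each applicant* can raise into the matrix clause.
QR within a single clause is free, so the lower quantifier may take scope over the higher one.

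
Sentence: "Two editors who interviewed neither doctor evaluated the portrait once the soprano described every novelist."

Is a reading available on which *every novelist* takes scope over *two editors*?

The DP *every novelist* is contained in the adjunct clause *once the soprano described every novelist*.
Adjuncts are opaque for quantifier raising; a quantifier in an adjunct stays inside it.
Hence only narrow scope for *every novelist* (under *two editors*) survives.

No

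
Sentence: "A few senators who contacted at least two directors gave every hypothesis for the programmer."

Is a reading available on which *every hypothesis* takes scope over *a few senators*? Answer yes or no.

*every hypothesis* sits in the matrix clause, not in the relative clause on *a few senators*.
QR within a single clause is free, so the lower quantifier may take scope over the higher one.

Yes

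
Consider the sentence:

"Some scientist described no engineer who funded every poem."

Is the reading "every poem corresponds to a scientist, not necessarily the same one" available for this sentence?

No

That reading corresponds to *every poem* > *some scientist*.
*every poem* is embedded in the relative clause *who funded every poem* modifying *no engineer*.
A relative clause is a scope island — quantifier raising cannot cross its boundary.
So *every poem* cannot raise to a position above *some scientist*.
(Only the surface reading survives: one fixed scientist with respect to all the relevant poems.)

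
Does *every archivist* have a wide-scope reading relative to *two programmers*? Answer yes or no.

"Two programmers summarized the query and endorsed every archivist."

No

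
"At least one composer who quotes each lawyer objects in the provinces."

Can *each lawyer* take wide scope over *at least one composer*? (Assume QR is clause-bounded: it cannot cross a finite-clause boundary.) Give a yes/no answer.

No

*each lawyer* sits inside the relative clause *who quotes each lawyer*.
Quantifiers inside a relative clause are trapped there; the RC boundary blocks QR.
*each lawyer* > *at least one composer* would require crossing that boundary, which is illicit.
(Only the surface reading survives: one fixed composer with respect to all the relevant lawyers.)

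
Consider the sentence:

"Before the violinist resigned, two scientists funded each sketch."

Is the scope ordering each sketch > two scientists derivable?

Yes

Although there is an adjunct clause, *each sketch* is in the main clause, not inside the adjunct.
QR within a single clause is free, so the lower quantifier may take scope over the higher one.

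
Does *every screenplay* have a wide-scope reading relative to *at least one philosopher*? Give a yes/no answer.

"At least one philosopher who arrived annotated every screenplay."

Yes

The RC *who arrived* is an island, but *every screenplay* is not inside it — it is the matrix object, a clausemate of *at least one philosopher*.
Clause-internal QR can adjoin the lower DP above the subject, yielding the inverse reading.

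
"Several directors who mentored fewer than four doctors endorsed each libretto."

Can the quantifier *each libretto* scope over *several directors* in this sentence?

Yes

Although the sentence contains a relative clause (*who mentored fewer than four doctors*), *each libretto* is outside it, in the matrix VP.
Clause-internal QR can adjoin the lower DP above the subject, yielding the inverse reading.
Both orderings are possible: *several directors* > *each libretto* and *each libretto* > *several directors*.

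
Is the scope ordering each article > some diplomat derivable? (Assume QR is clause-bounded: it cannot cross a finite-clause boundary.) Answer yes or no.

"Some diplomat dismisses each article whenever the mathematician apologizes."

Yes

*each article* is a matrix argument; the adjunct is an island but the target quantifier is outside it.
With no island boundary between them, the object can take inverse scope over the subject via ordinary QR within the clause.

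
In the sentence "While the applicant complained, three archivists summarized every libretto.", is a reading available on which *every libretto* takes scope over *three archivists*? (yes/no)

Yes

The adjunct clause does not contain *every libretto*, which is the matrix object.
No island intervenes, so both surface and inverse scope are derivable.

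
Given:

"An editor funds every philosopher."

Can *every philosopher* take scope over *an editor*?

Yes

*every philosopher* and *an editor* are in the same minimal clause.
With no island boundary between them, the object can take inverse scope over the subject via ordinary QR within the clause.
So *every philosopher* > *an editor* is among the available readings.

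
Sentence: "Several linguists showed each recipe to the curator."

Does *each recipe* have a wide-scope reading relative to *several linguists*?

Yes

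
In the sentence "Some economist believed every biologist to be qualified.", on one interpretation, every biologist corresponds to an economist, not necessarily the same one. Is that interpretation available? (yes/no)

That reading corresponds to *every biologist* > *some economist*.
The ECM infinitive is scope-transparent — *every biologist* is free to raise above *some economist*.
No island intervenes, so both surface and inverse scope are derivable.

Yes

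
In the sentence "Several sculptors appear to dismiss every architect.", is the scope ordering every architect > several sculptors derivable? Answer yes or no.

*every architect* is inside a raising infinitive, which is transparent to QR (no CP barrier), so it behaves as a matrix argument.
With no island boundary between them, the object can take inverse scope over the subject via ordinary QR within the clause.
The sentence is scopally ambiguous between *several sculptors* > *every architect* and *every architect* > *several sculptors*.

Yes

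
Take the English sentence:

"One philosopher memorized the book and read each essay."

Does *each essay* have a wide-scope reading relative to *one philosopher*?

No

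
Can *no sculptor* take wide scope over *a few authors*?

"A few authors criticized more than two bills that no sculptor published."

No

The DP *no sculptor* is contained in the relative clause *that no sculptor published* modifying *more than two bills*.
The relative clause forms an island for QR, so the quantifier is confined to the head noun's restrictor.
So *no sculptor* cannot raise high enough to outscope *a few authors*; only the surface ordering *a few authors* > *no sculptor* is available.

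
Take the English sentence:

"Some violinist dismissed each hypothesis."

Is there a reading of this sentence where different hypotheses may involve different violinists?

Yes

This is the *each hypothesis* > *some violinist* reading.
*some violinist* and *each hypothesis* are co-arguments of the matrix verb, with nothing but a clause-internal boundary between them.
QR within a single clause is free, so the lower quantifier may take scope over the higher one.
So *each hypothesis* > *some violinist* is among the available readings.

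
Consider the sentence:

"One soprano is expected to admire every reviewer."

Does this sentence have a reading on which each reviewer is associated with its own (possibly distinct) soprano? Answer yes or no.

The paraphrase describes the scope ordering *every reviewer* > *one soprano*.
*every reviewer* is inside a raising infinitive, which is transparent to QR (no CP barrier), so it behaves as a matrix argument.
Clause-internal QR can adjoin the lower DP above the subject, yielding the inverse reading.

Yes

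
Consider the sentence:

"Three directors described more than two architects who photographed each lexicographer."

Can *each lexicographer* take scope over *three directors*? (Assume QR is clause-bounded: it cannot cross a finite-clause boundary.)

No

*each lexicographer* is embedded in the relative clause *who photographed each lexicographer* modifying *more than two architects*.
Relative clauses block scope extraction: QR cannot target a position outside the modified NP.
So the wide-scope reading for *each lexicographer* is blocked.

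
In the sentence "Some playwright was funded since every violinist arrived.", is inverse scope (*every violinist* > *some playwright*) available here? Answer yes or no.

No

*every violinist* sits inside the adjunct clause *since every violinist arrived*.
Adjuncts are opaque for quantifier raising; a quantifier in an adjunct stays inside it.
So *every violinist* cannot raise to a position above *some playwright*.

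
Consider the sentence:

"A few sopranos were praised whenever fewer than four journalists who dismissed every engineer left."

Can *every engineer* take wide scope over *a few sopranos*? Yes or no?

No

*every engineer* occurs within the relative clause *who dismissed every engineer*, which is itself inside the adjunct *whenever fewer than four journalists who dismissed every engineer left*.
Both the relative clause and the enclosing adjunct are scope islands; QR cannot cross either.
Hence only narrow scope for *every engineer* (under *a few sopranos*) survives.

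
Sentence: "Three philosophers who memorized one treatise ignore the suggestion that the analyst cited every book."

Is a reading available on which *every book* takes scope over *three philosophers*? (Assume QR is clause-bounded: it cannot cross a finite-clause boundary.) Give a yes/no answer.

*every book* occurs within the complex NP *the suggestion that the analyst cited every book*.
The Complex NP Constraint bars QR out of the complement clause of a noun.
So *every book* cannot raise to a position above *three philosophers*.

No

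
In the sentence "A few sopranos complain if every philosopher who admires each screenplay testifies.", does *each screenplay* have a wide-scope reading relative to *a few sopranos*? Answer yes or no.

*each screenplay* is embedded in the relative clause *who admires each screenplay*, which is itself inside the adjunct *if every philosopher who admires each screenplay testifies*.
Even if one barrier were somehow void, the other would still block QR.
*each screenplay* > *a few sopranos* would require crossing that boundary, which is illicit.

No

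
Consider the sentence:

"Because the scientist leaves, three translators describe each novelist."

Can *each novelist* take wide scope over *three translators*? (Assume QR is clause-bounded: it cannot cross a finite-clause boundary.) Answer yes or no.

The adjunct clause does not contain *each novelist*, which is the matrix object.
Clause-internal QR can adjoin the lower DP above the subject, yielding the inverse reading.

Yes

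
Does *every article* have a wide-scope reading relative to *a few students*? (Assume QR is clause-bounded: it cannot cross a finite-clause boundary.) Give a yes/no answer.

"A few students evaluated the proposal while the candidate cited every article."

No

Structurally, *every article* is inside the adjunct clause *while the candidate cited every article*.
Since the clause is an adjunct (not a complement), the Adjunct Condition blocks QR across its edge.
*every article* > *a few students* would require crossing that boundary, which is illicit.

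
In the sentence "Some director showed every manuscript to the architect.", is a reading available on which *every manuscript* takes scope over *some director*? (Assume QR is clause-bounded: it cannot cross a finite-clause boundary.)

Both DPs are arguments of the same predicate; there is no clause or island boundary between them.
No island intervenes, so both surface and inverse scope are derivable.

Yes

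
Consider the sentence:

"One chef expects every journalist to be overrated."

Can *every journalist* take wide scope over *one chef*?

Yes

This is an ECM construction: *every journalist* is the infinitival subject, Case-marked by the matrix verb, and the infinitive is transparent for QR.
No island intervenes, so both surface and inverse scope are derivable.
Both orderings are possible: *one chef* > *every journalist* and *every journalist* > *one chef*.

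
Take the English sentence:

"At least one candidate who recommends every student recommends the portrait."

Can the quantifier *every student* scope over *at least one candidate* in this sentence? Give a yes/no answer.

Structurally, *every student* is inside the relative clause *who recommends every student*.
Relative clauses block scope extraction: QR cannot target a position outside the modified NP.
Hence only narrow scope for *every student* (under *at least one candidate*) survives.

No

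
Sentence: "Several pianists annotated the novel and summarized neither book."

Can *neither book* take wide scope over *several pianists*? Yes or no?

*neither book* occurs within one conjunct of the coordinate structure (*summarized neither book*).
The Coordinate Structure Constraint blocks movement (including QR) out of a single conjunct.
The inverse ordering *neither book* > *several pianists* is therefore underivable.

No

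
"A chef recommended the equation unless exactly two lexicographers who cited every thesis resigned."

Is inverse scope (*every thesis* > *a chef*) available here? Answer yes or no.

The target quantifier *every thesis* is part of the relative clause *who cited every thesis*, which is itself inside the adjunct *unless exactly two lexicographers who cited every thesis resigned*.
Both the relative clause and the enclosing adjunct are scope islands; QR cannot cross either.
*every thesis* > *a chef* would require crossing that boundary, which is illicit.
(Only the surface reading survives: one fixed chef with respect to all the relevant theses.)

No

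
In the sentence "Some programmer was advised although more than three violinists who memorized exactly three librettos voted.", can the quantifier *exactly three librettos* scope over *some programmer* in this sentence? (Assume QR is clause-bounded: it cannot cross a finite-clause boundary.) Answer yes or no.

No

The DP *exactly three librettos* is contained in the relative clause *who memorized exactly three librettos*, which is itself inside the adjunct *although more than three violinists who memorized exactly three librettos voted*.
Both the relative clause and the enclosing adjunct are scope islands; QR cannot cross either.
The inverse ordering *exactly three librettos* > *some programmer* is therefore underivable.
(Only the surface reading survives: one fixed programmer with respect to all the relevant librettos.)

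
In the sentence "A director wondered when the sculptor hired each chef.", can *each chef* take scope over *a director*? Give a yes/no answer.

*each chef* sits inside the embedded question *when the sculptor hired each chef*.
Embedded questions are wh-islands: a quantifier inside an indirect question cannot QR into the matrix clause.
So *each chef* cannot raise high enough to outscope *a director*; only the surface ordering *a director* > *each chef* is available.
(Only the surface reading survives: one fixed director with respect to all the relevant chefs.)

No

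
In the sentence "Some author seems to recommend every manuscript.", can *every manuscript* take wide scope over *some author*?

Yes

*every manuscript* is inside a raising infinitive, which is transparent to QR (no CP barrier), so it behaves as a matrix argument.
No island intervenes, so both surface and inverse scope are derivable.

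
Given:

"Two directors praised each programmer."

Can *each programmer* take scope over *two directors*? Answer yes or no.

*each programmer* and *two directors* are in the same minimal clause.
Nothing blocks QR of the lower DP to a position above the higher one, so inverse scope is available.

Yes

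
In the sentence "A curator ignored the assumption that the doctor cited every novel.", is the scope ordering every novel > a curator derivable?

No

The DP *every novel* is contained in the complex NP *the assumption that the doctor cited every novel*.
The complex NP is opaque for QR — the quantifier is frozen inside the noun's complement.
So *every novel* cannot raise to a position above *a curator*.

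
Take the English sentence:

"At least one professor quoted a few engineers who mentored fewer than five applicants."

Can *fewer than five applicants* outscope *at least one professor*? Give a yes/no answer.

No

The DP *fewer than five applicants* is contained in the relative clause *who mentored fewer than five applicants* modifying *a few engineers*.
A relative clause is a scope island — quantifier raising cannot cross its boundary.
So the wide-scope reading for *fewer than five applicants* is blocked.
(Only the surface reading survives: one fixed professor with respect to all the relevant applicants.)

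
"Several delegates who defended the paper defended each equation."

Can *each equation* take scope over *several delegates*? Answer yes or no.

Yes

The relative clause *who defended the paper* modifies *several delegates*, but *each equation* is not inside that relative clause — it is an argument of the matrix verb.
No island intervenes, so both surface and inverse scope are derivable.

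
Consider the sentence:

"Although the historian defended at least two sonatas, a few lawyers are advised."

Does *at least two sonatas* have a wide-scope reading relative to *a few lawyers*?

The DP *at least two sonatas* is contained in the adjunct clause *although the historian defended at least two sonatas*.
Adjuncts are opaque for quantifier raising; a quantifier in an adjunct stays inside it.
*at least two sonatas* is confined to the island and cannot take scope over *a few lawyers*.

No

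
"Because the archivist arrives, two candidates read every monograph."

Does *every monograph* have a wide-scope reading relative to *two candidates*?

Yes

The adjunct island is irrelevant here — *every monograph* and *two candidates* are both in the matrix clause.
With no island boundary between them, the object can take inverse scope over the subject via ordinary QR within the clause.
So *every monograph* > *two candidates* is among the available readings.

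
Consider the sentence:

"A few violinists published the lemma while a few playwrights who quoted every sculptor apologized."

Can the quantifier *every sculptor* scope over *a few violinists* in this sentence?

The target quantifier *every sculptor* is part of the relative clause *who quoted every sculptor*, which is itself inside the adjunct *while a few playwrights who quoted every sculptor apologized*.
The quantifier would have to escape first the RC and then the adjunct — two independent island violations.
There is no licit LF on which *every sculptor* c-commands *a few violinists*.

No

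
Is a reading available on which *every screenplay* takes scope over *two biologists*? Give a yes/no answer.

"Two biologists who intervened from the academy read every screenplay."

The relative clause *who intervened from the academy* modifies *two biologists*, but *every screenplay* is not inside that relative clause — it is an argument of the matrix verb.
Since no island is crossed, the inverse ordering is licensed alongside surface scope.

Yes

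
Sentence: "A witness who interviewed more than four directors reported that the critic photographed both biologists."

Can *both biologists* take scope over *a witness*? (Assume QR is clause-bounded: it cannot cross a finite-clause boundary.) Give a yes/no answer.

The target quantifier *both biologists* is part of the finite complement clause *that the critic photographed both biologists*.
QR is clause-bounded, so the finite complement is a scope island for the embedded quantifier.
The inverse ordering *both biologists* > *a witness* is therefore underivable.

No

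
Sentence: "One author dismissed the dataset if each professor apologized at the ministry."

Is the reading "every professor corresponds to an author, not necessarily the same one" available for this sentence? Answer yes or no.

This is the *each professor* > *one author* reading.
*each professor* occurs within the adjunct clause *if each professor apologized at the ministry*.
The adjunct-island constraint bars QR out of an adverbial clause.
So *each professor* cannot raise high enough to outscope *one author*; only the surface ordering *one author* > *each professor* is available.

No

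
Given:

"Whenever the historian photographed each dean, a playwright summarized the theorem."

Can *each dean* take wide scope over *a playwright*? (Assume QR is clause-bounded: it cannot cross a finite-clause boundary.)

*each dean* sits inside the adjunct clause *whenever the historian photographed each dean*.
The adjunct-island constraint bars QR out of an adverbial clause.
So the wide-scope reading for *each dean* is blocked.

No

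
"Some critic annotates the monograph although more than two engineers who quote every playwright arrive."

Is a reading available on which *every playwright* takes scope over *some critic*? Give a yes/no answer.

The target quantifier *every playwright* is part of the relative clause *who quote every playwright*, which is itself inside the adjunct *although more than two engineers who quote every playwright arrive*.
Nested islands: the RC island is itself inside an adjunct island, so wide scope is doubly excluded.
There is no licit LF on which *every playwright* c-commands *some critic*.

No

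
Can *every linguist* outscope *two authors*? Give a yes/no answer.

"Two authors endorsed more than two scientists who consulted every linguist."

No

*every linguist* is embedded in the relative clause *who consulted every linguist* modifying *more than two scientists*.
A relative clause is a scope island — quantifier raising cannot cross its boundary.
*every linguist* > *two authors* would require crossing that boundary, which is illicit.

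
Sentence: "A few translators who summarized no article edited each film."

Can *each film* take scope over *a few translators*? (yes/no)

Yes

The relative clause *who summarized no article* modifies *a few translators*, but *each film* is not inside that relative clause — it is an argument of the matrix verb.
QR within a single clause is free, so the lower quantifier may take scope over the higher one.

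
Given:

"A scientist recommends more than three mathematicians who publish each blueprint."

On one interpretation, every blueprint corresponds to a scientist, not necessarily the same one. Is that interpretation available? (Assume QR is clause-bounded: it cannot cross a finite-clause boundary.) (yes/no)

No

The paraphrase describes the scope ordering *each blueprint* > *a scientist*.
*each blueprint* is embedded in the relative clause *who publish each blueprint* modifying *more than three mathematicians*.
Quantifiers inside a relative clause are trapped there; the RC boundary blocks QR.
The inverse ordering *each blueprint* > *a scientist* is therefore underivable.
(Only the surface reading survives: one fixed scientist with respect to all the relevant blueprints.)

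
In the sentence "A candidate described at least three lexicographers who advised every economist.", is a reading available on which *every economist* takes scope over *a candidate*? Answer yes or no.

No

*every economist* sits inside the relative clause *who advised every economist* modifying *at least three lexicographers*.
The relative clause forms an island for QR, so the quantifier is confined to the head noun's restrictor.
So *every economist* cannot raise to a position above *a candidate*.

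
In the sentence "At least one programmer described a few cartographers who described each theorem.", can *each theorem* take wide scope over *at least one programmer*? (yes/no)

No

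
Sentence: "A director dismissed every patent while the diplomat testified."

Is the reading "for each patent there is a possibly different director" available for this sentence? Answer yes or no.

The described interpretation is the *every patent* > *a director* scoping.
The adjunct island is irrelevant here — *every patent* and *a director* are both in the matrix clause.
Since no island is crossed, the inverse ordering is licensed alongside surface scope.

Yes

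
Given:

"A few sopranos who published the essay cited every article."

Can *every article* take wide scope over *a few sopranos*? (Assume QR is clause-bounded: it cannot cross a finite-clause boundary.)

Yes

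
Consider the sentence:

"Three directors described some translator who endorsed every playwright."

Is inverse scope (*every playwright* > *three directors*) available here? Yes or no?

*every playwright* sits inside the relative clause *who endorsed every playwright* modifying *some translator*.
QR out of a relative clause is ruled out by the relative-clause island constraint.
So *every playwright* cannot raise to a position above *three directors*.

No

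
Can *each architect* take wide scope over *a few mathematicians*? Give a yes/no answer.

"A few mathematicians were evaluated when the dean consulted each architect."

No

The DP *each architect* is contained in the adjunct clause *when the dean consulted each architect*.
Scope out of an adjunct clause is unavailable: QR respects the adjunct-island constraint.
There is no licit LF on which *each architect* c-commands *a few mathematicians*.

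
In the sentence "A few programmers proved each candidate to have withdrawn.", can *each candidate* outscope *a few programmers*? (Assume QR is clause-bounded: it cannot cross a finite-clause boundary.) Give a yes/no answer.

This is an ECM construction: *each candidate* is the infinitival subject, Case-marked by the matrix verb, and the infinitive is transparent for QR.
Ordinary QR to a clause-peripheral position gives the wide-scope LF for the lower DP.
So *each candidate* > *a few programmers* is among the available readings.

Yes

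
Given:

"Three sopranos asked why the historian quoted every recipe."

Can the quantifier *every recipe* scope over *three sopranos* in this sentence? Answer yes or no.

No

*every recipe* sits inside the embedded question *why the historian quoted every recipe*.
QR across an interrogative CP boundary is ruled out as a wh-island violation.
So the wide-scope reading for *every recipe* is blocked.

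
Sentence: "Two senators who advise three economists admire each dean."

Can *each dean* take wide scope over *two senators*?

The RC *who advise three economists* is an island, but *each dean* is not inside it — it is the matrix object, a clausemate of *two senators*.
With no island boundary between them, the object can take inverse scope over the subject via ordinary QR within the clause.

Yes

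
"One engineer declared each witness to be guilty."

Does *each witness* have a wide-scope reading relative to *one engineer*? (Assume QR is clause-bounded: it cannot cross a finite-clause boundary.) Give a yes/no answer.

Yes

This is an ECM construction: *each witness* is the infinitival subject, Case-marked by the matrix verb, and the infinitive is transparent for QR.
Since no island is crossed, the inverse ordering is licensed alongside surface scope.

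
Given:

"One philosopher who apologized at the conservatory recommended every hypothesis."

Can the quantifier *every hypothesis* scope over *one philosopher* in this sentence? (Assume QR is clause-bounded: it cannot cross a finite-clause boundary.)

Yes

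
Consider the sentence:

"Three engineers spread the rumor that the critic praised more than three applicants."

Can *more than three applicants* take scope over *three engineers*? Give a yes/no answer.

No

The DP *more than three applicants* is contained in the complex NP *the rumor that the critic praised more than three applicants*.
A that-clause complement to a noun is an island; QR cannot cross the NP boundary.
So *more than three applicants* cannot raise to a position above *three engineers*.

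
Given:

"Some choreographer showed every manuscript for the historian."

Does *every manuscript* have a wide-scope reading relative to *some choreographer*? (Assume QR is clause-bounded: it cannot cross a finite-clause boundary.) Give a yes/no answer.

*every manuscript* and *some choreographer* are in the same minimal clause.
QR within a single clause is free, so the lower quantifier may take scope over the higher one.

Yes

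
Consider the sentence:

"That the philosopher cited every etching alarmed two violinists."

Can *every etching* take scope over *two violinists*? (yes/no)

*every etching* is embedded in the sentential subject *that the philosopher cited every etching*.
The Sentential Subject Constraint rules out raising the quantifier out of the that-clause subject.
*every etching* > *two violinists* would require crossing that boundary, which is illicit.

No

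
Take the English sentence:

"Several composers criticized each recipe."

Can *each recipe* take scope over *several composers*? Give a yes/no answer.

*each recipe* and *several composers* are in the same minimal clause.
QR within a single clause is free, so the lower quantifier may take scope over the higher one.
So *each recipe* > *several composers* is among the available readings.

Yes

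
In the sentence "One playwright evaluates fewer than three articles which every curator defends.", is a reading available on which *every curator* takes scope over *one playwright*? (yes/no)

No

*every curator* sits inside the relative clause *which every curator defends* modifying *fewer than three articles*.
QR out of a relative clause is ruled out by the relative-clause island constraint.
*every curator* is confined to the island and cannot take scope over *one playwright*.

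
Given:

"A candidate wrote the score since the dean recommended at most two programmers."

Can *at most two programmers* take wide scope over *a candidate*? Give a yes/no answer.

No

*at most two programmers* occurs within the adjunct clause *since the dean recommended at most two programmers*.
Adjunct clauses are scope islands: a quantifier inside an adjunct cannot raise into the matrix clause.
*at most two programmers* > *a candidate* would require crossing that boundary, which is illicit.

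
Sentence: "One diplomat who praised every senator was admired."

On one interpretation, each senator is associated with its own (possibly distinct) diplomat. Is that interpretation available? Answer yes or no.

No

That reading corresponds to *every senator* > *one diplomat*.
*every senator* sits inside the relative clause *who praised every senator*.
A relative clause is a scope island — quantifier raising cannot cross its boundary.
*every senator* > *one diplomat* would require crossing that boundary, which is illicit.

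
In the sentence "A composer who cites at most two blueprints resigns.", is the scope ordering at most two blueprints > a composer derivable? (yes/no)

No

*at most two blueprints* sits inside the relative clause *who cites at most two blueprints*.
Relative clauses block scope extraction: QR cannot target a position outside the modified NP.
*at most two blueprints* > *a composer* would require crossing that boundary, which is illicit.
(Only the surface reading survives: one fixed composer with respect to all the relevant blueprints.)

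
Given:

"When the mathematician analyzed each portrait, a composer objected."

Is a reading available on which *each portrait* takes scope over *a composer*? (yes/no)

No

*each portrait* is embedded in the adjunct clause *when the mathematician analyzed each portrait*.
Since the clause is an adjunct (not a complement), the Adjunct Condition blocks QR across its edge.
*each portrait* is confined to the island and cannot take scope over *a composer*.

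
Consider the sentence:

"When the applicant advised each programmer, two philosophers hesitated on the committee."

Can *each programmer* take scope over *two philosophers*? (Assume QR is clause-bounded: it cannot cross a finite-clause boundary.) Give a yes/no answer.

The DP *each programmer* is contained in the adjunct clause *when the applicant advised each programmer*.
Scope out of an adjunct clause is unavailable: QR respects the adjunct-island constraint.
So *each programmer* cannot raise to a position above *two philosophers*.

No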